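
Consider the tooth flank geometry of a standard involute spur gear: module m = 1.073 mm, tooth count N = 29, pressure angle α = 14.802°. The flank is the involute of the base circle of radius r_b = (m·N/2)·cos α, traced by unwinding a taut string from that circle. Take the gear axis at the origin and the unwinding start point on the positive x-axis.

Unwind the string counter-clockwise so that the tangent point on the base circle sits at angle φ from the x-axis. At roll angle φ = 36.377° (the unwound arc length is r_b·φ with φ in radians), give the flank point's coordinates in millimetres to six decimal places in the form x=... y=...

pitch radius r_p = m·N/2 = 1.073·29/2 = 15.558500
base radius r_b = r_p·cos α = 15.558500·cos 14.802° = 15.042183
roll angle φ = 36.377° = 0.63489842 rad
x = r_b·(cos φ + φ·sin φ) = 15.042183·(0.80513195 + 0.63489842·0.59309573) = 17.775159
y = r_b·(sin φ − φ·cos φ) = 15.042183·(0.59309573 − 0.63489842·0.80513195) = 1.232237

x=17.775159 y=1.232237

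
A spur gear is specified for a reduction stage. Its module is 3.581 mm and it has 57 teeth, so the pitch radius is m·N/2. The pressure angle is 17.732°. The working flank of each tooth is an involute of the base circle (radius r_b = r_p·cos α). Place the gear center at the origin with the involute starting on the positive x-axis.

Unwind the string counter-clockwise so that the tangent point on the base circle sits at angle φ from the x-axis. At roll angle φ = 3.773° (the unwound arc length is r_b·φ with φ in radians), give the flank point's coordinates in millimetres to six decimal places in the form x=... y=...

x=97.420398 y=0.009249

pitch radius r_p = m·N/2 = 3.581·57/2 = 102.058500
base radius r_b = r_p·cos α = 102.058500·cos 17.732° = 97.209857
roll angle φ = 3.773° = 0.06585127 rad
x = r_b·(cos φ + φ·sin φ) = 97.209857·(0.99783259 + 0.06585127·0.06580369) = 97.420398
y = r_b·(sin φ − φ·cos φ) = 97.209857·(0.06580369 − 0.06585127·0.99783259) = 0.009249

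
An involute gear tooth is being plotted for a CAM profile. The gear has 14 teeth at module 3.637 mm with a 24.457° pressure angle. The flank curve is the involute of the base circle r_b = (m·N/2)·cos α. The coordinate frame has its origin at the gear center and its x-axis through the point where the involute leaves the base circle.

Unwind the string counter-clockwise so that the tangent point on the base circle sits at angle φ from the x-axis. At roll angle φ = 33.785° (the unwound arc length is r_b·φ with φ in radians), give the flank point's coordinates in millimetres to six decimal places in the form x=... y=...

pitch radius r_p = m·N/2 = 3.637·14/2 = 25.459000
base radius r_b = r_p·cos α = 25.459000·cos 24.457° = 23.174621
roll angle φ = 33.785° = 0.58965949 rad
x = r_b·(cos φ + φ·sin φ) = 23.174621·(0.83113008 + 0.58965949·0.55607805) = 26.860006
y = r_b·(sin φ − φ·cos φ) = 23.174621·(0.55607805 − 0.58965949·0.83113008) = 1.529393

x=26.860006 y=1.529393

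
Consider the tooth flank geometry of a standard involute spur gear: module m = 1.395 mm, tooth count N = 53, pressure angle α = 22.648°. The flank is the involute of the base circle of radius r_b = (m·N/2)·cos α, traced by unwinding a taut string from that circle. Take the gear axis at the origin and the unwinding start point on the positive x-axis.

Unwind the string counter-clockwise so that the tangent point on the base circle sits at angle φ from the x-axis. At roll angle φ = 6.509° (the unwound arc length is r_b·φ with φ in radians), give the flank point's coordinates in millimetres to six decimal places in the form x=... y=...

x=34.336302 y=0.016652

pitch radius r_p = m·N/2 = 1.395·53/2 = 36.967500
base radius r_b = r_p·cos α = 36.967500·cos 22.648° = 34.116860
roll angle φ = 6.509° = 0.11360348 rad
x = r_b·(cos φ + φ·sin φ) = 34.116860·(0.99355406 + 0.11360348·0.11335928) = 34.336302
y = r_b·(sin φ − φ·cos φ) = 34.116860·(0.11335928 − 0.11360348·0.99355406) = 0.016652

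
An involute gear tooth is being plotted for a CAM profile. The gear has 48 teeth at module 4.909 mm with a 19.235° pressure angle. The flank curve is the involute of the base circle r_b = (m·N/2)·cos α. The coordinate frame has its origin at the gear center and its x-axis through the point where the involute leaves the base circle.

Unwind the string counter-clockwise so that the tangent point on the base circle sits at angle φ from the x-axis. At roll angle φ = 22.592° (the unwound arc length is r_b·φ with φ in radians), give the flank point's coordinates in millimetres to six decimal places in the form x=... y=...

pitch radius r_p = m·N/2 = 4.909·48/2 = 117.816000
base radius r_b = r_p·cos α = 117.816000·cos 19.235° = 111.238957
roll angle φ = 22.592° = 0.39430478 rad
x = r_b·(cos φ + φ·sin φ) = 111.238957·(0.92326387 + 0.39430478·0.38416641) = 119.553237
y = r_b·(sin φ − φ·cos φ) = 111.238957·(0.38416641 − 0.39430478·0.92326387) = 2.238023

x=119.553237 y=2.238023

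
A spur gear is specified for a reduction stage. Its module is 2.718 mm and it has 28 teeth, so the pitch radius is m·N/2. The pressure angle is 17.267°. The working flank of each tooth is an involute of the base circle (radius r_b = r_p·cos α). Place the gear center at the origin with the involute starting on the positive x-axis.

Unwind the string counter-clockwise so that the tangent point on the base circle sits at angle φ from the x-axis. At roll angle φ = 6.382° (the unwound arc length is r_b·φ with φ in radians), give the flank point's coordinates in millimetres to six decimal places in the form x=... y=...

pitch radius r_p = m·N/2 = 2.718·28/2 = 38.052000
base radius r_b = r_p·cos α = 38.052000·cos 17.267° = 36.337069
roll angle φ = 6.382° = 0.11138691 rad
x = r_b·(cos φ + φ·sin φ) = 36.337069·(0.99380289 + 0.11138691·0.11115673) = 36.561788
y = r_b·(sin φ − φ·cos φ) = 36.337069·(0.11115673 − 0.11138691·0.99380289) = 0.016718

x=36.561788 y=0.016718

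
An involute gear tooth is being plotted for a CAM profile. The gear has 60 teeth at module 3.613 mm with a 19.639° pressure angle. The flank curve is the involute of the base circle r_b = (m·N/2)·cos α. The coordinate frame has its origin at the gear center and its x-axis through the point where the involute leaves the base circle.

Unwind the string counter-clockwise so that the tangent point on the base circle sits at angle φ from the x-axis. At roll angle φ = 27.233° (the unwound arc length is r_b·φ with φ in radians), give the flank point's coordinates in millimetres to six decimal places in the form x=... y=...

x=112.972955 y=3.572031

pitch radius r_p = m·N/2 = 3.613·60/2 = 108.390000
base radius r_b = r_p·cos α = 108.390000·cos 19.639° = 102.084834
roll angle φ = 27.233° = 0.47530552 rad
x = r_b·(cos φ + φ·sin φ) = 102.084834·(0.88915296 + 0.47530552·0.45761012) = 112.972955
y = r_b·(sin φ − φ·cos φ) = 102.084834·(0.45761012 − 0.47530552·0.88915296) = 3.572031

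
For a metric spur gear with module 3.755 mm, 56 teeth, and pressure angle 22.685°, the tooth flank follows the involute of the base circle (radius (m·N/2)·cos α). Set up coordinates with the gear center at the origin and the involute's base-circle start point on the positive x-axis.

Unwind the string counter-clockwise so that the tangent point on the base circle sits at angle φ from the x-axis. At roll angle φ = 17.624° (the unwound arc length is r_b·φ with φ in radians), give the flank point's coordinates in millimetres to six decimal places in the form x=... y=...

pitch radius r_p = m·N/2 = 3.755·56/2 = 105.140000
base radius r_b = r_p·cos α = 105.140000·cos 22.685° = 97.006274
roll angle φ = 17.624° = 0.30759683 rad
x = r_b·(cos φ + φ·sin φ) = 97.006274·(0.95306393 + 0.30759683·0.30276914) = 101.487455
y = r_b·(sin φ − φ·cos φ) = 97.006274·(0.30276914 − 0.30759683·0.95306393) = 0.932201

x=101.487455 y=0.932201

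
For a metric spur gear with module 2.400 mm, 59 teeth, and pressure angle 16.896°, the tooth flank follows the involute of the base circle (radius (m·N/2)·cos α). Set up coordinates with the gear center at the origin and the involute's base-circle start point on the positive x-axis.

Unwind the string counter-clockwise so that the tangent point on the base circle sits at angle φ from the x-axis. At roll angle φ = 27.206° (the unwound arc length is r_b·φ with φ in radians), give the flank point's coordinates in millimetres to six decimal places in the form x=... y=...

pitch radius r_p = m·N/2 = 2.400·59/2 = 70.800000
base radius r_b = r_p·cos α = 70.800000·cos 16.896° = 67.743838
roll angle φ = 27.206° = 0.47483428 rad
x = r_b·(cos φ + φ·sin φ) = 67.743838·(0.88936850 + 0.47483428·0.45719106) = 74.955745
y = r_b·(sin φ − φ·cos φ) = 67.743838·(0.45719106 − 0.47483428·0.88936850) = 2.363475

x=74.955745 y=2.363475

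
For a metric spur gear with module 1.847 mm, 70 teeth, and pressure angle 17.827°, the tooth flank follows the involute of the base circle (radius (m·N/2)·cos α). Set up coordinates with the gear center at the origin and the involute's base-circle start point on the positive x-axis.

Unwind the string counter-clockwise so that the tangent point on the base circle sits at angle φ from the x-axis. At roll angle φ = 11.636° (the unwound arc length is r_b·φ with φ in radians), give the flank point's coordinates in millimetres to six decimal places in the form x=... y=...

x=62.797134 y=0.171118

pitch radius r_p = m·N/2 = 1.847·70/2 = 64.645000
base radius r_b = r_p·cos α = 64.645000·cos 17.827° = 61.541085
roll angle φ = 11.636° = 0.20308651 rad
x = r_b·(cos φ + φ·sin φ) = 61.541085·(0.97944872 + 0.20308651·0.20169337) = 62.797134
y = r_b·(sin φ − φ·cos φ) = 61.541085·(0.20169337 − 0.20308651·0.97944872) = 0.171118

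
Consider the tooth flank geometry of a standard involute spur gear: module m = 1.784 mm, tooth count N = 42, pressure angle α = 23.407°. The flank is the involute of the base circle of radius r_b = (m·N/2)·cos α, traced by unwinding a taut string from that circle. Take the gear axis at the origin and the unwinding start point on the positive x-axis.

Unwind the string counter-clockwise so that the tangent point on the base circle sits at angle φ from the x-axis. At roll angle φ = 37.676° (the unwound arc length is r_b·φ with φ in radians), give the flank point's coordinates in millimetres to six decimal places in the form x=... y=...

x=41.029653 y=3.119799

pitch radius r_p = m·N/2 = 1.784·42/2 = 37.464000
base radius r_b = r_p·cos α = 37.464000·cos 23.407° = 34.380941
roll angle φ = 37.676° = 0.65757025 rad
x = r_b·(cos φ + φ·sin φ) = 34.380941·(0.79147962 + 0.65757025·0.61119556) = 41.029653
y = r_b·(sin φ − φ·cos φ) = 34.380941·(0.61119556 − 0.65757025·0.79147962) = 3.119799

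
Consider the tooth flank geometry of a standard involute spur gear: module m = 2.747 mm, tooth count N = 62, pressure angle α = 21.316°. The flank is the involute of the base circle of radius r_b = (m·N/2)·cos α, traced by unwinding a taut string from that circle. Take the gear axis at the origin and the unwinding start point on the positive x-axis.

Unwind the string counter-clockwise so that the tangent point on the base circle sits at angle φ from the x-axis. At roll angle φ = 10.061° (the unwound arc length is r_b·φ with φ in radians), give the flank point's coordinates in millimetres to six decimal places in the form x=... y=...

pitch radius r_p = m·N/2 = 2.747·62/2 = 85.157000
base radius r_b = r_p·cos α = 85.157000·cos 21.316° = 79.331389
roll angle φ = 10.061° = 0.17559758 rad
x = r_b·(cos φ + φ·sin φ) = 79.331389·(0.98462232 + 0.17559758·0.17469656) = 80.545049
y = r_b·(sin φ − φ·cos φ) = 79.331389·(0.17469656 − 0.17559758·0.98462232) = 0.142738

x=80.545049 y=0.142738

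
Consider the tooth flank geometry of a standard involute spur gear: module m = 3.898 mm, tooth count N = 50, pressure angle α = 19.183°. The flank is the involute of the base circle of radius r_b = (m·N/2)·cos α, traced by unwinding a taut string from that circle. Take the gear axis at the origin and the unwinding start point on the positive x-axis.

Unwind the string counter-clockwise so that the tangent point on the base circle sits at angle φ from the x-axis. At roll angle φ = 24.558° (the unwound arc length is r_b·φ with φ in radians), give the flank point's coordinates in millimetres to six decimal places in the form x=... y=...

x=100.109026 y=2.371712

pitch radius r_p = m·N/2 = 3.898·50/2 = 97.450000
base radius r_b = r_p·cos α = 97.450000·cos 19.183° = 92.038982
roll angle φ = 24.558° = 0.42861796 rad
x = r_b·(cos φ + φ·sin φ) = 92.038982·(0.90954101 + 0.42861796·0.41561418) = 100.109026
y = r_b·(sin φ − φ·cos φ) = 92.038982·(0.41561418 − 0.42861796·0.90954101) = 2.371712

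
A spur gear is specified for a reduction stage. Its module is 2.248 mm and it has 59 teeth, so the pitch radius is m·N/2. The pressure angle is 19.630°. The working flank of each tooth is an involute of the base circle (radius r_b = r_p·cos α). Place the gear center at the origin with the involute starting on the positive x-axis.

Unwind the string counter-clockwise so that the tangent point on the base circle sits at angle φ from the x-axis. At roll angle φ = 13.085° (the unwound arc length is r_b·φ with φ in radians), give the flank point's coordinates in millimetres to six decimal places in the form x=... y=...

x=64.069520 y=0.246706

pitch radius r_p = m·N/2 = 2.248·59/2 = 66.316000
base radius r_b = r_p·cos α = 66.316000·cos 19.630° = 62.461826
roll angle φ = 13.085° = 0.22837633 rad
x = r_b·(cos φ + φ·sin φ) = 62.461826·(0.97403527 + 0.22837633·0.22639631) = 64.069520
y = r_b·(sin φ − φ·cos φ) = 62.461826·(0.22639631 − 0.22837633·0.97403527) = 0.246706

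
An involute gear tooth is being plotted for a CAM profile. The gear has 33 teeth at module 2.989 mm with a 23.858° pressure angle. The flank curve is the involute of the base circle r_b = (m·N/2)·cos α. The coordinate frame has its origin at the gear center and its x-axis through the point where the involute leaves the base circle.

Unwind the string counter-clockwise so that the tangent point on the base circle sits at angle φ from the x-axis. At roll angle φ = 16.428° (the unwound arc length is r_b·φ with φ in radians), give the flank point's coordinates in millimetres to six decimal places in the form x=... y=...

x=46.920346 y=0.351486

pitch radius r_p = m·N/2 = 2.989·33/2 = 49.318500
base radius r_b = r_p·cos α = 49.318500·cos 23.858° = 45.104268
roll angle φ = 16.428° = 0.28672269 rad
x = r_b·(cos φ + φ·sin φ) = 45.104268·(0.95917588 + 0.28672269·0.28281023) = 46.920346
y = r_b·(sin φ − φ·cos φ) = 45.104268·(0.28281023 − 0.28672269·0.95917588) = 0.351486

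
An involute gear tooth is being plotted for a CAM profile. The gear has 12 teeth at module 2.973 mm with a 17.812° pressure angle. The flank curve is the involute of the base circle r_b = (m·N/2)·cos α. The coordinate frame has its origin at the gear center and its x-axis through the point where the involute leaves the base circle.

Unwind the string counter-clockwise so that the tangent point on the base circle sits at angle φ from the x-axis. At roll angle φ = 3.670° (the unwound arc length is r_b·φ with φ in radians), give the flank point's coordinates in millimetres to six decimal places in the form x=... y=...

pitch radius r_p = m·N/2 = 2.973·12/2 = 17.838000
base radius r_b = r_p·cos α = 17.838000·cos 17.812° = 16.982942
roll angle φ = 3.670° = 0.06405358 rad
x = r_b·(cos φ + φ·sin φ) = 16.982942·(0.99794927 + 0.06405358·0.06400979) = 17.017745
y = r_b·(sin φ − φ·cos φ) = 16.982942·(0.06400979 − 0.06405358·0.99794927) = 0.001487

x=17.017745 y=0.001487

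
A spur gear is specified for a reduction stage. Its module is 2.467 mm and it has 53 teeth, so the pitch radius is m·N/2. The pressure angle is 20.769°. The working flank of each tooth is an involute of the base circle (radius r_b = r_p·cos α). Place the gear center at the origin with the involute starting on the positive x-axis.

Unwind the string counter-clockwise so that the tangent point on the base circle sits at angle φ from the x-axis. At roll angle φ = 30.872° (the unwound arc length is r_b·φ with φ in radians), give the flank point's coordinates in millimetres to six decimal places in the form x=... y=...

pitch radius r_p = m·N/2 = 2.467·53/2 = 65.375500
base radius r_b = r_p·cos α = 65.375500·cos 20.769° = 61.127248
roll angle φ = 30.872° = 0.53881805 rad
x = r_b·(cos φ + φ·sin φ) = 61.127248·(0.85831577 + 0.53881805·0.51312186) = 69.366900
y = r_b·(sin φ − φ·cos φ) = 61.127248·(0.51312186 − 0.53881805·0.85831577) = 3.095841

x=69.366900 y=3.095841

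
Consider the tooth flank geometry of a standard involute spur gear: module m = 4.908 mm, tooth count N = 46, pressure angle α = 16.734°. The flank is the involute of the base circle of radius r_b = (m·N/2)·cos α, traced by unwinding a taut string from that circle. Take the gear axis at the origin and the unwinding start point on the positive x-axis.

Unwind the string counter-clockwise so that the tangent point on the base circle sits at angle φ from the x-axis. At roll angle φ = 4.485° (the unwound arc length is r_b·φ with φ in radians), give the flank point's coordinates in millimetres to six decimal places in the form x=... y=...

x=108.434258 y=0.017273

pitch radius r_p = m·N/2 = 4.908·46/2 = 112.884000
base radius r_b = r_p·cos α = 112.884000·cos 16.734° = 108.103566
roll angle φ = 4.485° = 0.07827802 rad
x = r_b·(cos φ + φ·sin φ) = 108.103566·(0.99693784 + 0.07827802·0.07819810) = 108.434258
y = r_b·(sin φ − φ·cos φ) = 108.103566·(0.07819810 − 0.07827802·0.99693784) = 0.017273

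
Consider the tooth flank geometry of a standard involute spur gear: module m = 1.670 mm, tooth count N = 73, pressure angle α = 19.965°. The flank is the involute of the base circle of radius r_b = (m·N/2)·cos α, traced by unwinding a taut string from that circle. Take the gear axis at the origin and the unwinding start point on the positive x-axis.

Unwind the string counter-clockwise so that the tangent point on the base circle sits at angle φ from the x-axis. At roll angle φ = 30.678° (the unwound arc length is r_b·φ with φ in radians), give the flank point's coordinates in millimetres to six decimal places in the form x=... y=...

x=64.924804 y=2.848272

pitch radius r_p = m·N/2 = 1.670·73/2 = 60.955000
base radius r_b = r_p·cos α = 60.955000·cos 19.965° = 57.291688
roll angle φ = 30.678° = 0.53543211 rad
x = r_b·(cos φ + φ·sin φ) = 57.291688·(0.86004824 + 0.53543211·0.51021272) = 64.924804
y = r_b·(sin φ − φ·cos φ) = 57.291688·(0.51021272 − 0.53543211·0.86004824) = 2.848272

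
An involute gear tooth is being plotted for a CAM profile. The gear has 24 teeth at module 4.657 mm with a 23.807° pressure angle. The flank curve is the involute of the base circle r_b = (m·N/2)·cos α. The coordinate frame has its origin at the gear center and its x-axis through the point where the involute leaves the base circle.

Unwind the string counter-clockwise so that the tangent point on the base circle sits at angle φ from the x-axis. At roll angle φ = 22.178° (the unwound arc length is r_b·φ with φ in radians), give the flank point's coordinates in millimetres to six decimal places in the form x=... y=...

x=54.816890 y=0.973695

pitch radius r_p = m·N/2 = 4.657·24/2 = 55.884000
base radius r_b = r_p·cos α = 55.884000·cos 23.807° = 51.128850
roll angle φ = 22.178° = 0.38707912 rad
x = r_b·(cos φ + φ·sin φ) = 51.128850·(0.92601560 + 0.38707912·0.37748525) = 54.816890
y = r_b·(sin φ − φ·cos φ) = 51.128850·(0.37748525 − 0.38707912·0.92601560) = 0.973695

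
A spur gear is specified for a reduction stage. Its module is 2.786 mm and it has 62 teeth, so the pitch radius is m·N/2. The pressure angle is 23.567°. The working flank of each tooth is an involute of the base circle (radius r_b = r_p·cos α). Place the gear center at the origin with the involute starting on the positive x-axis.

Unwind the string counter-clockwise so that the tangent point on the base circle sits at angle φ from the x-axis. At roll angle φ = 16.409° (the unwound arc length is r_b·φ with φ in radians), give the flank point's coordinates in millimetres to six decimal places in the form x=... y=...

pitch radius r_p = m·N/2 = 2.786·62/2 = 86.366000
base radius r_b = r_p·cos α = 86.366000·cos 23.567° = 79.162485
roll angle φ = 16.409° = 0.28639108 rad
x = r_b·(cos φ + φ·sin φ) = 79.162485·(0.95926961 + 0.28639108·0.28249214) = 82.342667
y = r_b·(sin φ − φ·cos φ) = 79.162485·(0.28249214 − 0.28639108·0.95926961) = 0.614767

x=82.342667 y=0.614767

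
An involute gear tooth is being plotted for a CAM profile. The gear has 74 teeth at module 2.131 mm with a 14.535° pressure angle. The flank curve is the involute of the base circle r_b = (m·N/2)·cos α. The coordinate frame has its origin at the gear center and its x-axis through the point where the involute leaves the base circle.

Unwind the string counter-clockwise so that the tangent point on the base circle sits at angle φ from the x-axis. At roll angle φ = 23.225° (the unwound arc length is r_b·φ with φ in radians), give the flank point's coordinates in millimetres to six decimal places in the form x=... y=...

pitch radius r_p = m·N/2 = 2.131·74/2 = 78.847000
base radius r_b = r_p·cos α = 78.847000·cos 14.535° = 76.323463
roll angle φ = 23.225° = 0.40535272 rad
x = r_b·(cos φ + φ·sin φ) = 76.323463·(0.91896336 + 0.40535272·0.39434292) = 82.338617
y = r_b·(sin φ − φ·cos φ) = 76.323463·(0.39434292 − 0.40535272·0.91896336) = 1.666799

x=82.338617 y=1.666799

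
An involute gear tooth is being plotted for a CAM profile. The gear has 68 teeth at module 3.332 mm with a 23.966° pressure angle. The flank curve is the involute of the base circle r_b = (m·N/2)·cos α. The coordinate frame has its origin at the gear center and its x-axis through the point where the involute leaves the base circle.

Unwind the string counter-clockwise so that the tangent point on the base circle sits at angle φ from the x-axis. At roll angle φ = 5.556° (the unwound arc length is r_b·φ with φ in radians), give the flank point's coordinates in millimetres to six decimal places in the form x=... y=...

x=104.006638 y=0.031435

pitch radius r_p = m·N/2 = 3.332·68/2 = 113.288000
base radius r_b = r_p·cos α = 113.288000·cos 23.966° = 103.521063
roll angle φ = 5.556° = 0.09697049 rad
x = r_b·(cos φ + φ·sin φ) = 103.521063·(0.99530204 + 0.09697049·0.09681859) = 104.006638
y = r_b·(sin φ − φ·cos φ) = 103.521063·(0.09681859 − 0.09697049·0.99530204) = 0.031435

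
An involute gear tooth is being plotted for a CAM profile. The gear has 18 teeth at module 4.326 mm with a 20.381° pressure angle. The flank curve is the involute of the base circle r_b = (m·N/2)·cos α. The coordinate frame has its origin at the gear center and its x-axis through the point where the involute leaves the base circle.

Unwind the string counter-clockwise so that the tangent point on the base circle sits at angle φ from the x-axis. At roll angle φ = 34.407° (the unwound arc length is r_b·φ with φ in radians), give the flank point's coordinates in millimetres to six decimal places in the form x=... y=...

pitch radius r_p = m·N/2 = 4.326·18/2 = 38.934000
base radius r_b = r_p·cos α = 38.934000·cos 20.381° = 36.496635
roll angle φ = 34.407° = 0.60051544 rad
x = r_b·(cos φ + φ·sin φ) = 36.496635·(0.82504447 + 0.60051544·0.56506781) = 42.495821
y = r_b·(sin φ − φ·cos φ) = 36.496635·(0.56506781 − 0.60051544·0.82504447) = 2.540745

x=42.495821 y=2.540745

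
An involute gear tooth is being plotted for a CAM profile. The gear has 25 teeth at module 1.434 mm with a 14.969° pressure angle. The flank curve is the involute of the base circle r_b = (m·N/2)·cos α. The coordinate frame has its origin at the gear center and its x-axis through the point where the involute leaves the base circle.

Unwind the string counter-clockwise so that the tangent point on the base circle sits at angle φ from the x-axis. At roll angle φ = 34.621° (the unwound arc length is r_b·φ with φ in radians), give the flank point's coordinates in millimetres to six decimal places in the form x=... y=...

x=20.195293 y=1.227595

pitch radius r_p = m·N/2 = 1.434·25/2 = 17.925000
base radius r_b = r_p·cos α = 17.925000·cos 14.969° = 17.316728
roll angle φ = 34.621° = 0.60425044 rad
x = r_b·(cos φ + φ·sin φ) = 17.316728·(0.82292819 + 0.60425044·0.56814540) = 20.195293
y = r_b·(sin φ − φ·cos φ) = 17.316728·(0.56814540 − 0.60425044·0.82292819) = 1.227595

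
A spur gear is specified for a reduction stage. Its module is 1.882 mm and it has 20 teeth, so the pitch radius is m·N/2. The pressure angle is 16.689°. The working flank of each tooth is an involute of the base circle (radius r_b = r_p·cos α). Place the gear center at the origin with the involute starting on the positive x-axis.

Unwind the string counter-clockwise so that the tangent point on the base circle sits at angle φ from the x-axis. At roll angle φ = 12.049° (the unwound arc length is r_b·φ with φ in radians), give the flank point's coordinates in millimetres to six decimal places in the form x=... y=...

pitch radius r_p = m·N/2 = 1.882·20/2 = 18.820000
base radius r_b = r_p·cos α = 18.820000·cos 16.689° = 18.027257
roll angle φ = 12.049° = 0.21029472 rad
x = r_b·(cos φ + φ·sin φ) = 18.027257·(0.97796943 + 0.21029472·0.20874814) = 18.421479
y = r_b·(sin φ − φ·cos φ) = 18.027257·(0.20874814 − 0.21029472·0.97796943) = 0.055638

x=18.421479 y=0.055638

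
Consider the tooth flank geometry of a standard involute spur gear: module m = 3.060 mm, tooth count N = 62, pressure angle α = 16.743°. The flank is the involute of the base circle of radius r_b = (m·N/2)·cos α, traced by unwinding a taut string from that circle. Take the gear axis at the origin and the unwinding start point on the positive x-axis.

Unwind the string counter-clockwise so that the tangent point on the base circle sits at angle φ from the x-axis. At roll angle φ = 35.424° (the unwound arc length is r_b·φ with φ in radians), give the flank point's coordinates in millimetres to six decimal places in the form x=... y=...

pitch radius r_p = m·N/2 = 3.060·62/2 = 94.860000
base radius r_b = r_p·cos α = 94.860000·cos 16.743° = 90.838559
roll angle φ = 35.424° = 0.61826543 rad
x = r_b·(cos φ + φ·sin φ) = 90.838559·(0.81488508 + 0.61826543·0.57962256) = 106.575946
y = r_b·(sin φ − φ·cos φ) = 90.838559·(0.57962256 − 0.61826543·0.81488508) = 6.886225

x=106.575946 y=6.886225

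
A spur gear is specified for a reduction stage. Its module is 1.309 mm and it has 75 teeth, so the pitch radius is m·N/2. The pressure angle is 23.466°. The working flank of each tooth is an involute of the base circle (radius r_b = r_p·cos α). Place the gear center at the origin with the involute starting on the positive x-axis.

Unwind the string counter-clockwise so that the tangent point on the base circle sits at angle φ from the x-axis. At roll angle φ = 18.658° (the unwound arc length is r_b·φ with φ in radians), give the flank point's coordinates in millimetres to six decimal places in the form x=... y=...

pitch radius r_p = m·N/2 = 1.309·75/2 = 49.087500
base radius r_b = r_p·cos α = 49.087500·cos 23.466° = 45.027794
roll angle φ = 18.658° = 0.32564353 rad
x = r_b·(cos φ + φ·sin φ) = 45.027794·(0.94744504 + 0.32564353·0.31991856) = 47.352329
y = r_b·(sin φ − φ·cos φ) = 45.027794·(0.31991856 − 0.32564353·0.94744504) = 0.512831

x=47.352329 y=0.512831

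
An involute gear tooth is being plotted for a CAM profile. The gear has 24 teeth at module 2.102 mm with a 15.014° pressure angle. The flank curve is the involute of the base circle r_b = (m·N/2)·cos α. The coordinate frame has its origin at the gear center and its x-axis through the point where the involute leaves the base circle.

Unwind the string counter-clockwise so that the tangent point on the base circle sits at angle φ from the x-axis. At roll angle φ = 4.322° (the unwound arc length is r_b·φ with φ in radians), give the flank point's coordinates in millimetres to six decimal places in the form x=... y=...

pitch radius r_p = m·N/2 = 2.102·24/2 = 25.224000
base radius r_b = r_p·cos α = 25.224000·cos 15.014° = 24.362917
roll angle φ = 4.322° = 0.07543313 rad
x = r_b·(cos φ + φ·sin φ) = 24.362917·(0.99715627 + 0.07543313·0.07536161) = 24.432133
y = r_b·(sin φ − φ·cos φ) = 24.362917·(0.07536161 − 0.07543313·0.99715627) = 0.003484

x=24.432133 y=0.003484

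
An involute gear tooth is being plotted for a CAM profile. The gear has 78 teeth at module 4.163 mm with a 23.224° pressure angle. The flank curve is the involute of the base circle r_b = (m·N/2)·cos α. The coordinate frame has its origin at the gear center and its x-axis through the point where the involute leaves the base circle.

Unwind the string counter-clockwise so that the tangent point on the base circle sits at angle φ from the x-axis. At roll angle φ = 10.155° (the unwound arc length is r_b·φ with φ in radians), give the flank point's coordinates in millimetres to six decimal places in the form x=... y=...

x=151.526338 y=0.276031

pitch radius r_p = m·N/2 = 4.163·78/2 = 162.357000
base radius r_b = r_p·cos α = 162.357000·cos 23.224° = 149.201252
roll angle φ = 10.155° = 0.17723819 rad
x = r_b·(cos φ + φ·sin φ) = 149.201252·(0.98433439 + 0.17723819·0.17631170) = 151.526338
y = r_b·(sin φ − φ·cos φ) = 149.201252·(0.17631170 − 0.17723819·0.98433439) = 0.276031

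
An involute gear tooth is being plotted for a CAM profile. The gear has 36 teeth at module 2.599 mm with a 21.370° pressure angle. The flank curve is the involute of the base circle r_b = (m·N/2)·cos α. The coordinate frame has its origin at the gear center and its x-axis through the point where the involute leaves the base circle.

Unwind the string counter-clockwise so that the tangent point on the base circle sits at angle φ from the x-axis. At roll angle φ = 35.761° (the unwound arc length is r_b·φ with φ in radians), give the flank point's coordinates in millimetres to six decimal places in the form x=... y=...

x=51.242574 y=3.395234

pitch radius r_p = m·N/2 = 2.599·36/2 = 46.782000
base radius r_b = r_p·cos α = 46.782000·cos 21.370° = 43.565585
roll angle φ = 35.761° = 0.62414719 rad
x = r_b·(cos φ + φ·sin φ) = 43.565585·(0.81146180 + 0.62414719·0.58440547) = 51.242574
y = r_b·(sin φ − φ·cos φ) = 43.565585·(0.58440547 − 0.62414719·0.81146180) = 3.395234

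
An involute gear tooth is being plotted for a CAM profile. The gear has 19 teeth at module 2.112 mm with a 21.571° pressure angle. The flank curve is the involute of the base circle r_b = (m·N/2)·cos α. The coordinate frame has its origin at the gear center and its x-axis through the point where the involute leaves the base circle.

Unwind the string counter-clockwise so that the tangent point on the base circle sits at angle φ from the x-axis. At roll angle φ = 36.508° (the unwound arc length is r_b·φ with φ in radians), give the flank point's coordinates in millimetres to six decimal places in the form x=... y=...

x=22.070665 y=1.544621

pitch radius r_p = m·N/2 = 2.112·19/2 = 20.064000
base radius r_b = r_p·cos α = 20.064000·cos 21.571° = 18.658771
roll angle φ = 36.508° = 0.63718480 rad
x = r_b·(cos φ + φ·sin φ) = 18.658771·(0.80377380 + 0.63718480·0.59493502) = 22.070665
y = r_b·(sin φ − φ·cos φ) = 18.658771·(0.59493502 − 0.63718480·0.80377380) = 1.544621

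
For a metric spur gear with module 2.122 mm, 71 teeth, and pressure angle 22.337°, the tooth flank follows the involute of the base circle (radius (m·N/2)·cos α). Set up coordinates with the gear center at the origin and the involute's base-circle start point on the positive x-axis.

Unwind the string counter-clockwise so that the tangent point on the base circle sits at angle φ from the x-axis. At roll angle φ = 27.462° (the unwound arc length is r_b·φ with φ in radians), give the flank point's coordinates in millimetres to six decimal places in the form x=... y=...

x=77.228307 y=2.499172

pitch radius r_p = m·N/2 = 2.122·71/2 = 75.331000
base radius r_b = r_p·cos α = 75.331000·cos 22.337° = 69.678499
roll angle φ = 27.462° = 0.47930232 rad
x = r_b·(cos φ + φ·sin φ) = 69.678499·(0.88731688 + 0.47930232·0.46116022) = 77.228307
y = r_b·(sin φ − φ·cos φ) = 69.678499·(0.46116022 − 0.47930232·0.88731688) = 2.499172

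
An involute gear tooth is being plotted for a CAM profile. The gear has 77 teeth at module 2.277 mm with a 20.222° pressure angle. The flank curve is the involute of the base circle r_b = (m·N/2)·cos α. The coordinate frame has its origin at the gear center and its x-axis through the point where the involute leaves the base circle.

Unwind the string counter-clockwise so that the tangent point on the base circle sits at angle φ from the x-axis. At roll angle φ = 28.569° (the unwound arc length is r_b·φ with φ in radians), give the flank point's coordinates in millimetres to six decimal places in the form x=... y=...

pitch radius r_p = m·N/2 = 2.277·77/2 = 87.664500
base radius r_b = r_p·cos α = 87.664500·cos 20.222° = 82.260893
roll angle φ = 28.569° = 0.49862311 rad
x = r_b·(cos φ + φ·sin φ) = 82.260893·(0.87824184 + 0.49862311·0.47821675) = 91.860062
y = r_b·(sin φ − φ·cos φ) = 82.260893·(0.47821675 − 0.49862311·0.87824184) = 3.315531

x=91.860062 y=3.315531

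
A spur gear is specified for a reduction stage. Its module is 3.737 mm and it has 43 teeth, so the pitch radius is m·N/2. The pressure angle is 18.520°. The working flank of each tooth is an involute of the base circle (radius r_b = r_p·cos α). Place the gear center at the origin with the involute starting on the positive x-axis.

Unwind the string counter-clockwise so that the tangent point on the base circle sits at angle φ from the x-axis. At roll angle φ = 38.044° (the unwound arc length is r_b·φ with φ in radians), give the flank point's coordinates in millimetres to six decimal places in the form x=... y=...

x=91.172770 y=7.111596

pitch radius r_p = m·N/2 = 3.737·43/2 = 80.345500
base radius r_b = r_p·cos α = 80.345500·cos 18.520° = 76.184635
roll angle φ = 38.044° = 0.66399306 rad
x = r_b·(cos φ + φ·sin φ) = 76.184635·(0.78753773 + 0.66399306·0.61626644) = 91.172770
y = r_b·(sin φ − φ·cos φ) = 76.184635·(0.61626644 − 0.66399306·0.78753773) = 7.111596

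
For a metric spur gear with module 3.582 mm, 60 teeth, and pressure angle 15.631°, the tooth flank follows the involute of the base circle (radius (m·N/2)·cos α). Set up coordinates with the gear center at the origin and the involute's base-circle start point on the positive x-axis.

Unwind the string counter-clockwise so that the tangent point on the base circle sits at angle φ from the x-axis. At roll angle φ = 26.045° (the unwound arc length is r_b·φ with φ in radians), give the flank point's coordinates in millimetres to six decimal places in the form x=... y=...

pitch radius r_p = m·N/2 = 3.582·60/2 = 107.460000
base radius r_b = r_p·cos α = 107.460000·cos 15.631° = 103.485799
roll angle φ = 26.045° = 0.45457100 rad
x = r_b·(cos φ + φ·sin φ) = 103.485799·(0.89844947 + 0.45457100·0.43907692) = 113.631662
y = r_b·(sin φ − φ·cos φ) = 103.485799·(0.43907692 − 0.45457100·0.89844947) = 3.173686

x=113.631662 y=3.173686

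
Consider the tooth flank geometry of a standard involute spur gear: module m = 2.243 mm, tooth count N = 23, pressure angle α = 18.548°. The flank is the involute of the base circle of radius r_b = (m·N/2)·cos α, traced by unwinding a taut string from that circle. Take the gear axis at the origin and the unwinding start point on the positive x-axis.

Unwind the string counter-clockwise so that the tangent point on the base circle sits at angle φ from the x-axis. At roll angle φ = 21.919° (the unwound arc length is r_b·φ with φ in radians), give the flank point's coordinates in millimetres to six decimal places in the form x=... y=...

x=26.179211 y=0.449744

pitch radius r_p = m·N/2 = 2.243·23/2 = 25.794500
base radius r_b = r_p·cos α = 25.794500·cos 18.548° = 24.454669
roll angle φ = 21.919° = 0.38255872 rad
x = r_b·(cos φ + φ·sin φ) = 24.454669·(0.92771252 + 0.38255872·0.37329544) = 26.179211
y = r_b·(sin φ − φ·cos φ) = 24.454669·(0.37329544 − 0.38255872·0.92771252) = 0.449744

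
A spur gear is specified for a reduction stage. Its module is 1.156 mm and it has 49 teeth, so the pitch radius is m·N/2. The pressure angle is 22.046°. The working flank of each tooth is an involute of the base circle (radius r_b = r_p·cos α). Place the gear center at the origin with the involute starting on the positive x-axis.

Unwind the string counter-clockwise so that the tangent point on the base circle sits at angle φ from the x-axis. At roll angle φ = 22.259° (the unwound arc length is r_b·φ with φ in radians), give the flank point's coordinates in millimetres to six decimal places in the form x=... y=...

pitch radius r_p = m·N/2 = 1.156·49/2 = 28.322000
base radius r_b = r_p·cos α = 28.322000·cos 22.046° = 26.251175
roll angle φ = 22.259° = 0.38849284 rad
x = r_b·(cos φ + φ·sin φ) = 26.251175·(0.92548101 + 0.38849284·0.37879400) = 28.158054
y = r_b·(sin φ − φ·cos φ) = 26.251175·(0.37879400 − 0.38849284·0.92548101) = 0.505368

x=28.158054 y=0.505368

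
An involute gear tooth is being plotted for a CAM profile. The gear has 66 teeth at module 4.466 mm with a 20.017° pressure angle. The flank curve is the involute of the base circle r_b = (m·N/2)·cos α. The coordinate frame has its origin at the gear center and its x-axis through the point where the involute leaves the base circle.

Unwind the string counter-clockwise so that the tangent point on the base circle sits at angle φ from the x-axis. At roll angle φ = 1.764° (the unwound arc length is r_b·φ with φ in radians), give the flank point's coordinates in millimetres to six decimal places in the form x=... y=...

pitch radius r_p = m·N/2 = 4.466·66/2 = 147.378000
base radius r_b = r_p·cos α = 147.378000·cos 20.017° = 138.475057
roll angle φ = 1.764° = 0.03078761 rad
x = r_b·(cos φ + φ·sin φ) = 138.475057·(0.99952610 + 0.03078761·0.03078274) = 138.540670
y = r_b·(sin φ − φ·cos φ) = 138.475057·(0.03078274 − 0.03078761·0.99952610) = 0.001347

x=138.540670 y=0.001347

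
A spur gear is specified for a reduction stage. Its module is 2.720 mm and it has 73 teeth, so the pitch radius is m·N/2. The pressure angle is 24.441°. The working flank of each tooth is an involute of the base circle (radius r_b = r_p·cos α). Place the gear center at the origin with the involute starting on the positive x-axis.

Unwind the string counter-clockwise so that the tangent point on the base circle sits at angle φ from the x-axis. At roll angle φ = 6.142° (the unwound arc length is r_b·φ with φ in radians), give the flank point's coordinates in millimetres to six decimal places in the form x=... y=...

pitch radius r_p = m·N/2 = 2.720·73/2 = 99.280000
base radius r_b = r_p·cos α = 99.280000·cos 24.441° = 90.383302
roll angle φ = 6.142° = 0.10719812 rad
x = r_b·(cos φ + φ·sin φ) = 90.383302·(0.99425978 + 0.10719812·0.10699293) = 90.901128
y = r_b·(sin φ − φ·cos φ) = 90.383302·(0.10699293 − 0.10719812·0.99425978) = 0.037071

x=90.901128 y=0.037071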